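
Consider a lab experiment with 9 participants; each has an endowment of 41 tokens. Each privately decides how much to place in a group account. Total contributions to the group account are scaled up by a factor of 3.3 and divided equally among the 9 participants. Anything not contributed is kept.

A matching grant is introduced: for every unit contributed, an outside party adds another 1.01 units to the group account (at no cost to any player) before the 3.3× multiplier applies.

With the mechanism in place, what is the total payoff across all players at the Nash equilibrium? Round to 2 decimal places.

With the mechanism, a contributed unit returns 3.3 × 2.01 / 9 = 0.7370 per unit of net cost — still below 1 — so contributing 0 remains dominant for every player.
Everyone keeps their endowment and the group total is 9 × 41 = 369.

369.00 tokens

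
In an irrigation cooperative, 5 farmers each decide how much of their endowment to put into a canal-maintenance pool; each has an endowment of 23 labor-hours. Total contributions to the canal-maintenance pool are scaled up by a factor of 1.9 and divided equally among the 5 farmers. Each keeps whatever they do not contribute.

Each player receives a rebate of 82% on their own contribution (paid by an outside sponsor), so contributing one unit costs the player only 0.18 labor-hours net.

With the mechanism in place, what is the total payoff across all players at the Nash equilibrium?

312.80 labor-hours

Under the mechanism each unit contributed yields (1.9/5) / 0.18 = 2.1111 back to its contributor per unit of net cost, which exceeds 1, making full contribution the dominant choice for everyone.
At the Nash equilibrium everyone contributes 23. Group total payoff = 5 × (23 × 0.82 + 1.9 × 23) = 312.80.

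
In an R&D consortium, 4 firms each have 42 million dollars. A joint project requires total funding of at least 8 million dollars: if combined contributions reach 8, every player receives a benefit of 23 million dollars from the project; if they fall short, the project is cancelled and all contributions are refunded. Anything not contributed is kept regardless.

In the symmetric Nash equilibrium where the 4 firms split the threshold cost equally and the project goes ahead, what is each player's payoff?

Equal share of the threshold: 8/4 = 2.
At this profile no one gains by cutting their contribution: any cut drops the total below 8, the project is cancelled, contributions are refunded, and the deviator ends with 42, which is less than 42 − 2 + 23 = 63. Contributing more than 2 just wastes the excess. So contributing exactly 2 is a best response.
Each player's payoff: 42 − 2 + 23 = 63.

63 million dollars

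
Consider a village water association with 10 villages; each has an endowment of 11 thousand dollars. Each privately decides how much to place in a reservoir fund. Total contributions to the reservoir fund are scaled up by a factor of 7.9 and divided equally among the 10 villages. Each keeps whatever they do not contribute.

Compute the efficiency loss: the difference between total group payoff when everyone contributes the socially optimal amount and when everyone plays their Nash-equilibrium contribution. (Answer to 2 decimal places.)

Each contributed unit returns 7.9/10 = 0.7900 to its contributor — below 1 — so contributing 0 is dominant for every player. At the Nash equilibrium everyone keeps their 11, and the group total is 10 × 11 = 110.
Each contributed unit returns 7.900 to the group as a whole (0.7900 to each of 10 players), which exceeds 1, so the social optimum is full contribution: group total = 7.900 × 110 = 869.00.
Efficiency loss = 869.00 − 110 = 759.00.

759.00 thousand dollars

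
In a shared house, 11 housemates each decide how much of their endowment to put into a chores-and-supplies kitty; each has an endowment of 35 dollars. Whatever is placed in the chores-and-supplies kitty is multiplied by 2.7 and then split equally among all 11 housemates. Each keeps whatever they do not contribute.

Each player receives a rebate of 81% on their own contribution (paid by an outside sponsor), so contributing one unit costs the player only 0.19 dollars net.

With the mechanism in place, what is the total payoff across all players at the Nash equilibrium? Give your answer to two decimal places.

1351.35 dollars

The effective private return per unit is now (2.7/11) / 0.19 = 1.2919 > 1, so every player's dominant strategy flips to full contribution.
So the Nash equilibrium is full contribution by all 11; the group earns 11 × (35 × 0.81 + 2.7 × 35) = 1351.35.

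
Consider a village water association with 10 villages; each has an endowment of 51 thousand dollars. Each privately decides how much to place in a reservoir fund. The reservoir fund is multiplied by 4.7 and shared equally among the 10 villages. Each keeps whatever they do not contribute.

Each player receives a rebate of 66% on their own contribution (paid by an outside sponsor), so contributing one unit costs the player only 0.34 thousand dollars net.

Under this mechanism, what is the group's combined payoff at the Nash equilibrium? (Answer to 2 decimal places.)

2733.60 thousand dollars

Under the mechanism each unit contributed yields (4.7/10) / 0.34 = 1.3824 back to its contributor per unit of net cost, which exceeds 1, making full contribution the dominant choice for everyone.
At the Nash equilibrium everyone contributes 51. Group total payoff = 10 × (51 × 0.66 + 4.7 × 51) = 2733.60.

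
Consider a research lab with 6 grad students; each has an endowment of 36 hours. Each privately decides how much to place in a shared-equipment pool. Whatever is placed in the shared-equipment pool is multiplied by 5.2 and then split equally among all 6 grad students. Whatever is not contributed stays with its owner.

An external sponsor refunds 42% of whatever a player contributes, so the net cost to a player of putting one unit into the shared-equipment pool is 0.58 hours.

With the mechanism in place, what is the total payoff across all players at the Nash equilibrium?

1213.92 hours

With the mechanism, a contributed unit returns (5.2/6) / 0.58 = 1.4943 per unit of net cost to the contributor — now above 1 — so contributing fully is weakly dominant for every player.
So the Nash equilibrium is full contribution by all 6; the group earns 6 × (36 × 0.42 + 5.2 × 36) = 1213.92.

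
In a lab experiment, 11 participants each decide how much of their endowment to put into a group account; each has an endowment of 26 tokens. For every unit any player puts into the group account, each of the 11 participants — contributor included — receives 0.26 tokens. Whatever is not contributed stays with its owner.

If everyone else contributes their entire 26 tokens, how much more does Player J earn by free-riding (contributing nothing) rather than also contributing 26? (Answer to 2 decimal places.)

19.24 tokens

Switching from a contribution of 26 to 0 lets Player J keep an extra 26 tokens, but lowers the group account by 26, which costs Player J their own share of that drop: 0.26 × 26 = 6.76.
Net gain = 26 − 6.76 = 19.24. The private return per contributed unit (0.26) is below 1, so free-riding is indeed the best response regardless of what the others do.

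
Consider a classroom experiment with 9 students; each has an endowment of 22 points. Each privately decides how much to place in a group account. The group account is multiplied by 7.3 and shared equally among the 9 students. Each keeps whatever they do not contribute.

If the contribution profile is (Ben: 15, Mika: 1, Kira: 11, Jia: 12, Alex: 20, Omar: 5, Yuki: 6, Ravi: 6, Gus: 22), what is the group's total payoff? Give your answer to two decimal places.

Total contributed: 15 + 1 + 11 + 12 + 20 + 5 + 6 + 6 + 22 = 98; total kept: 9 × 22 − 98 = 100.
The group account pays out 7.3 × 98 = 715.40 in aggregate.
Group total = 100 + 715.40 = 815.40.

815.40 points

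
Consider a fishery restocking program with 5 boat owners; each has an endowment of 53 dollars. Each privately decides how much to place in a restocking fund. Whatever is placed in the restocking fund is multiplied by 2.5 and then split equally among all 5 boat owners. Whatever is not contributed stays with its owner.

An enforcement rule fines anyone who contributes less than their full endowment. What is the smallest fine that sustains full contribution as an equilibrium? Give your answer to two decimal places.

Given the others contribute fully, the best deviation is to contribute 0 (any partial contribution still incurs the fine and gives up units whose private return 0.5000 is below 1).
Deviating from 53 to 0 saves 53 dollars but forfeits the deviator's share of the drop in the restocking fund: 2.5/5 × 53 = 26.50.
So the deviation gain is 53 − 26.50 = 26.50, and the fine must be at least 26.50 dollars to wipe it out.

26.50 dollars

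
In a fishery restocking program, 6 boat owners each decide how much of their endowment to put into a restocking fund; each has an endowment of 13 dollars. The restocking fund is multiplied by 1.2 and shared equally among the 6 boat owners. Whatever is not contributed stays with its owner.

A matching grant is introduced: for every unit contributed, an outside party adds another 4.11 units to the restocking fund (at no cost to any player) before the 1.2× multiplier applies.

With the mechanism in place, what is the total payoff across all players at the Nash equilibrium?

478.30 dollars

Under the mechanism each unit contributed yields 1.2 × 5.11 / 6 = 1.0220 back to its contributor per unit of net cost, which exceeds 1, making full contribution the dominant choice for everyone.
At the Nash equilibrium everyone contributes 13. Group total payoff = 1.2 × 5.11 × 78 = 478.30.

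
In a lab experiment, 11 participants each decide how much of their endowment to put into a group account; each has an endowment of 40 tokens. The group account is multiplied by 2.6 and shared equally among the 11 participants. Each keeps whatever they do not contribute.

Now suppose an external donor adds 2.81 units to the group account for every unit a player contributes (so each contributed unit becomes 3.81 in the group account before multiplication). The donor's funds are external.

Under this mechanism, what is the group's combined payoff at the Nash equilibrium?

440.00 tokens

The effective private return is 2.6 × 3.81 / 11 = 0.9005, which is still under 1, so the mechanism doesn't change anyone's dominant strategy: zero contribution.
At the Nash equilibrium no one contributes; group total payoff = 11 × 40 = 440.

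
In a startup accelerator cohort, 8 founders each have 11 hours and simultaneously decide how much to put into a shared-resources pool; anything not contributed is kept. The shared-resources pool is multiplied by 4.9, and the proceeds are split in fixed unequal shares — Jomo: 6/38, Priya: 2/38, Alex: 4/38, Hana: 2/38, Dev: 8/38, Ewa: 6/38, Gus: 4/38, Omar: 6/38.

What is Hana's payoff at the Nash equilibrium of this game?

13.84 hours

Player j's private return per contributed unit is 4.9 × (j's share). Contributing is weakly dominant for j when that share is at least 1/4.9 = 0.2041, and contributing 0 is dominant otherwise.
The only share above 0.2041 is Dev's 8/38, contributing 11; the remaining 7 contribute 0. Total contributed: 11.
Hana keeps 11 and receives 4.9 × 11 × 2/38 = 2.84 from the shared-resources pool, for a payoff of 13.84.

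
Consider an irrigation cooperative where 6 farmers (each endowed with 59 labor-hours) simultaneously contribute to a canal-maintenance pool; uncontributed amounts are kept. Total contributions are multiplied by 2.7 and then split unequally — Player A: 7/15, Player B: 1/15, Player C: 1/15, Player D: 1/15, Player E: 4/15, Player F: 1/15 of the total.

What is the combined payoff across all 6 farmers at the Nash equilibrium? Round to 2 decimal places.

Player j's private return per contributed unit is 2.7 × (j's share). Contributing is weakly dominant for j when that share is at least 1/2.7 = 0.3704, and contributing 0 is dominant otherwise.
Only Player A (7/15) clears that bar, contributing 59; the remaining 5 contribute 0. Total contributed: 59.
The canal-maintenance pool pays out 2.7 × 59 = 159.30 in total (split across the unequal shares, but the aggregate is all that matters for the group sum).
The 5 free-riders keep 59 each, adding 295. Group total = 295 + 159.30 = 454.30.

454.30 labor-hours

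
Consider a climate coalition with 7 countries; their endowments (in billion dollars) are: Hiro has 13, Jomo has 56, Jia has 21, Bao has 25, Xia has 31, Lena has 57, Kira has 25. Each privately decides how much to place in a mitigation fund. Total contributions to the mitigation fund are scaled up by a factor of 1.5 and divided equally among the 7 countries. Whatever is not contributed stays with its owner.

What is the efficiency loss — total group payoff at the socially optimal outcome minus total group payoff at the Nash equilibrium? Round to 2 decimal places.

The private return per contributed unit is 1.5/7 = 0.2143 < 1 for every player regardless of endowment, so the Nash equilibrium is zero contribution and the group total is Σ E_j = 13 + 56 + 21 + 25 + 31 + 57 + 25 = 228.
Each contributed unit returns 1.500 to the group, so the social optimum is full contribution by everyone: group total = 1.500 × 228 = 342.00.
Efficiency loss = (1.500 − 1) × 228 = 114.00.

114.00 billion dollars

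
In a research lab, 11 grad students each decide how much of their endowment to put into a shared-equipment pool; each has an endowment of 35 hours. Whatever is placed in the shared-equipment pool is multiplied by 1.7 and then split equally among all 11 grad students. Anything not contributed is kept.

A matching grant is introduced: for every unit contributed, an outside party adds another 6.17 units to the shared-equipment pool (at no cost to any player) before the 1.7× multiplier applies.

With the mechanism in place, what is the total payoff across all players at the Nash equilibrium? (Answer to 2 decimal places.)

With the mechanism, a contributed unit returns 1.7 × 7.17 / 11 = 1.1081 per unit of net cost to the contributor — now above 1 — so contributing fully is weakly dominant for every player.
So the Nash equilibrium is full contribution by all 11; the group earns 1.7 × 7.17 × 385 = 4692.77.

4692.77 hours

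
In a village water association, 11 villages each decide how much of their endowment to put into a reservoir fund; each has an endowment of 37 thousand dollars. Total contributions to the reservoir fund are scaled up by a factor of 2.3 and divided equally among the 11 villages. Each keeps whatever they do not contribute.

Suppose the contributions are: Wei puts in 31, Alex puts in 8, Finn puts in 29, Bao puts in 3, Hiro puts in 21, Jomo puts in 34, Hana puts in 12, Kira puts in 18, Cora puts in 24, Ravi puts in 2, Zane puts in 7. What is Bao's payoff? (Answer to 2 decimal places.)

Total contributed: 31 + 8 + 29 + 3 + 21 + 34 + 12 + 18 + 24 + 2 + 7 = 189.
Each receives 2.3 × 189 / 11 = 39.52 from the reservoir fund.
Bao keeps 37 − 3 = 34, so Bao's payoff is 34 + 39.52 = 73.52.

73.52 thousand dollars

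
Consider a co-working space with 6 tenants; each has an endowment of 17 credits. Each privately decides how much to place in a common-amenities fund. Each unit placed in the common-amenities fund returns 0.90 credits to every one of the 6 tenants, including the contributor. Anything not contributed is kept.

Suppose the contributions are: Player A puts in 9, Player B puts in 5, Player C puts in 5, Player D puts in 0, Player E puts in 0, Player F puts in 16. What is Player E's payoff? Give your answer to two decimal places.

Total contributed: 9 + 5 + 5 + 0 + 0 + 16 = 35.
Each receives 0.90 × 35 = 31.50 from the common-amenities fund.
Player E keeps 17 − 0 = 17, so Player E's payoff is 17 + 31.50 = 48.50.

48.50 credits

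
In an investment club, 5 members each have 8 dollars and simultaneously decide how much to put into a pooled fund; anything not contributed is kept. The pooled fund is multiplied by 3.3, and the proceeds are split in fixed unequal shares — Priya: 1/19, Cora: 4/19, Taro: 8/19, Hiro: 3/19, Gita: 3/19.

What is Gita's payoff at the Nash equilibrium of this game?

12.17 dollars

Each unit j contributes comes back to j as 3.3 × (j's share), so j prefers to contribute only if that share exceeds 1/3.3 = 0.3030; otherwise keeping the unit dominates.
Taro alone (share 8/19) is above the threshold, contributing 8; the remaining 4 contribute 0. Total contributed: 8.
Gita keeps 8 and receives 3.3 × 8 × 3/19 = 4.17 from the pooled fund, for a payoff of 12.17.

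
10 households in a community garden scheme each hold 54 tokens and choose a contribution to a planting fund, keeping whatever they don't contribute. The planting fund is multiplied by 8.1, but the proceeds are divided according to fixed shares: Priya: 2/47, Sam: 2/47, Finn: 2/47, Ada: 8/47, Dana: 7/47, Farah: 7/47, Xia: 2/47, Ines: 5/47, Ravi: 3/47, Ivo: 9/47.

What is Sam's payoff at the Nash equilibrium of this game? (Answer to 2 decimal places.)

128.45 tokens

A player with share s gets back 8.1·s per unit contributed, so full contribution is dominant for anyone with s > 1/8.1 = 0.1235 and zero contribution is dominant for anyone below.
The shares above 0.1235 belong to Ada, Dana, Farah and Ivo, contributing 54 each; the remaining 6 contribute 0. Total contributed: 216.
Sam keeps 54 and receives 8.1 × 216 × 2/47 = 74.45 from the planting fund, for a payoff of 128.45.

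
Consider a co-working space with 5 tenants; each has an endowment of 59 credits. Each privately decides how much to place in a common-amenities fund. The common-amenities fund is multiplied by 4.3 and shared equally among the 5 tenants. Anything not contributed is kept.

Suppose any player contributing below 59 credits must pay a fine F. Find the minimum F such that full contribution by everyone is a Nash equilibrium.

Given the others contribute fully, the best deviation is to contribute 0 (any partial contribution still incurs the fine and gives up units whose private return 0.8600 is below 1).
Deviating from 59 to 0 saves 59 credits but forfeits the deviator's share of the drop in the common-amenities fund: 4.3/5 × 59 = 50.74.
So the deviation gain is 59 − 50.74 = 8.26, and the fine must be at least 8.26 credits to wipe it out.

8.26 credits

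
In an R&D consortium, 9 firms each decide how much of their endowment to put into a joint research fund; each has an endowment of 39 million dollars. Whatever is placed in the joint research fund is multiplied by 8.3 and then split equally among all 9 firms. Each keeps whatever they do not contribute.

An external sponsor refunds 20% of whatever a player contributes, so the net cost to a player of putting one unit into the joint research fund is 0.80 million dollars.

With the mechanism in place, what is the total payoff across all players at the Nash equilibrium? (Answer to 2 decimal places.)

2983.50 million dollars

The effective private return per unit is now (8.3/9) / 0.80 = 1.1528 > 1, so every player's dominant strategy flips to full contribution.
At the Nash equilibrium everyone contributes 39. Group total payoff = 9 × (39 × 0.20 + 8.3 × 39) = 2983.50.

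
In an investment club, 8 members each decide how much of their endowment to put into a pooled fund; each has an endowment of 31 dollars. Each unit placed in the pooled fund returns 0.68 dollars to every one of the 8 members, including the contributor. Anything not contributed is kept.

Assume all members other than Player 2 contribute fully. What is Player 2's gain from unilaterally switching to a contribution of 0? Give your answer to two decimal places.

9.92 dollars

Switching from a contribution of 31 to 0 lets Player 2 keep an extra 31 dollars, but lowers the pooled fund by 31, which costs Player 2 their own share of that drop: 0.68 × 31 = 21.08.
Net gain = 31 − 21.08 = 9.92. The private return per contributed unit (0.68) is below 1, so free-riding is indeed the best response regardless of what the others do.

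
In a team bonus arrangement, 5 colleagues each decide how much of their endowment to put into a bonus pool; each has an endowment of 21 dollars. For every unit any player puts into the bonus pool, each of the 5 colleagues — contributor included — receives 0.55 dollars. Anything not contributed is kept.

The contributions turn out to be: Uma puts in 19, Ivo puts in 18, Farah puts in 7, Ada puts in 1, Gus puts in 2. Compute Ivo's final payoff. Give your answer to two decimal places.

Total contributed: 19 + 18 + 7 + 1 + 2 = 47.
Each receives 0.55 × 47 = 25.85 from the bonus pool.
Ivo keeps 21 − 18 = 3, so Ivo's payoff is 3 + 25.85 = 28.85.

28.85 dollars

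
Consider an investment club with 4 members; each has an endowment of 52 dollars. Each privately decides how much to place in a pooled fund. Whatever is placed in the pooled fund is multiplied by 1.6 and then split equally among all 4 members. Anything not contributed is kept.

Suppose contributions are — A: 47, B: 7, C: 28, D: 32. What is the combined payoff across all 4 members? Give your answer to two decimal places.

Total contributed: 47 + 7 + 28 + 32 = 114; total kept: 4 × 52 − 114 = 94.
The pooled fund pays out 1.6 × 114 = 182.40 in aggregate.
Group total = 94 + 182.40 = 276.40.

276.40 dollars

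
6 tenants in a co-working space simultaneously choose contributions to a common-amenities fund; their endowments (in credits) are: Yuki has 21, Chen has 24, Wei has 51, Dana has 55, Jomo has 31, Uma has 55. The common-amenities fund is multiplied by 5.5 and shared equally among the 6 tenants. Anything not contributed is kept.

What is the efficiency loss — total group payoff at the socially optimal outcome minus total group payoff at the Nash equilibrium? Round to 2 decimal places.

1066.50 credits

The private return per contributed unit is 5.5/6 = 0.9167 < 1 for every player regardless of endowment, so the Nash equilibrium is zero contribution and the group total is Σ E_j = 21 + 24 + 51 + 55 + 31 + 55 = 237.
Each contributed unit returns 5.500 to the group, so the social optimum is full contribution by everyone: group total = 5.500 × 237 = 1303.50.
Efficiency loss = (5.500 − 1) × 237 = 1066.50.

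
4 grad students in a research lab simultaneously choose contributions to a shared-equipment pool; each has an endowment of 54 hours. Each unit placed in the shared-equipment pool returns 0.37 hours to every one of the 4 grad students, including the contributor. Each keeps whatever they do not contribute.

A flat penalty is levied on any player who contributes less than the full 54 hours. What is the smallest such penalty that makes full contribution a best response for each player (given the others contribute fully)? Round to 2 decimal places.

Given the others contribute fully, the best deviation is to contribute 0 (any partial contribution still incurs the fine and gives up units whose private return 0.37 is below 1).
Deviating from 54 to 0 saves 54 hours but forfeits the deviator's share of the drop in the shared-equipment pool: 0.37 × 54 = 19.98.
So the deviation gain is 54 − 19.98 = 34.02, and the fine must be at least 34.02 hours to wipe it out.

34.02 hours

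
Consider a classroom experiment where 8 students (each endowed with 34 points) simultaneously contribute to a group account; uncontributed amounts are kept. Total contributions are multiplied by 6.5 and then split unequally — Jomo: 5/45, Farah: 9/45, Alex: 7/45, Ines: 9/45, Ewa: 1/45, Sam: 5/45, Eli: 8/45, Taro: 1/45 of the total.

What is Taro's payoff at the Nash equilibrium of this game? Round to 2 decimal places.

A player with share s gets back 6.5·s per unit contributed, so full contribution is dominant for anyone with s > 1/6.5 = 0.1538 and zero contribution is dominant for anyone below.
Farah, Alex, Ines and Eli are above the threshold, contributing 34 each; the remaining 4 contribute 0. Total contributed: 136.
Taro keeps 34 and receives 6.5 × 136 × 1/45 = 19.64 from the group account, for a payoff of 53.64.

53.64 points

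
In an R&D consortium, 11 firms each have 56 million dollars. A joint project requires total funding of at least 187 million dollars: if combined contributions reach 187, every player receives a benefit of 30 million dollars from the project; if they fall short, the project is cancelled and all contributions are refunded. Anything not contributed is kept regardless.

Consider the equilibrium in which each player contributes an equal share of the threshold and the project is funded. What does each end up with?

Equal share of the threshold: 187/11 = 17.
At this profile no one gains by cutting their contribution: any cut drops the total below 187, the project is cancelled, contributions are refunded, and the deviator ends with 56, which is less than 56 − 17 + 30 = 69. Contributing more than 17 just wastes the excess. So contributing exactly 17 is a best response.
Each player's payoff: 56 − 17 + 30 = 69.

69 million dollars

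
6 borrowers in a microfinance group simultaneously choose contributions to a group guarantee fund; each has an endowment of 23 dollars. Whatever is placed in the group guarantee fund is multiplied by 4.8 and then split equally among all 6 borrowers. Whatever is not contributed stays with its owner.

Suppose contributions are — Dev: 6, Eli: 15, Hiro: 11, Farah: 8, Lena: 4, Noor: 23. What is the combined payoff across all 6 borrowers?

392.60 dollars

Total contributed: 6 + 15 + 11 + 8 + 4 + 23 = 67; total kept: 6 × 23 − 67 = 71.
The group guarantee fund pays out 4.8 × 67 = 321.60 in aggregate.
Group total = 71 + 321.60 = 392.60.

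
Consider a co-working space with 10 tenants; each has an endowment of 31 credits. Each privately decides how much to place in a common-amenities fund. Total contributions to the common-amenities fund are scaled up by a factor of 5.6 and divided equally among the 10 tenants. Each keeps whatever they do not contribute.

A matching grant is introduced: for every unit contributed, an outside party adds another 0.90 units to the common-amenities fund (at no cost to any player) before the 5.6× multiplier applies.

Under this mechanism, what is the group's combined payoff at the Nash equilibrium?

3298.40 credits

With the mechanism, a contributed unit returns 5.6 × 1.90 / 10 = 1.0640 per unit of net cost to the contributor — now above 1 — so contributing fully is weakly dominant for every player.
At the Nash equilibrium everyone contributes 31. Group total payoff = 5.6 × 1.90 × 310 = 3298.40.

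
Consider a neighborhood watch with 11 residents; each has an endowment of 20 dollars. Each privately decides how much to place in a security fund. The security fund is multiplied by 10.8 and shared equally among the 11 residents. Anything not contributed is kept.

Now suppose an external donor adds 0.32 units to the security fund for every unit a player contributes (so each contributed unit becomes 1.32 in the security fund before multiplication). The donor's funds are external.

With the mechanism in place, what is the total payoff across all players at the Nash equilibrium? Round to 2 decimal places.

3136.32 dollars

Under the mechanism each unit contributed yields 10.8 × 1.32 / 11 = 1.2960 back to its contributor per unit of net cost, which exceeds 1, making full contribution the dominant choice for everyone.
At the Nash equilibrium everyone contributes 20. Group total payoff = 10.8 × 1.32 × 220 = 3136.32.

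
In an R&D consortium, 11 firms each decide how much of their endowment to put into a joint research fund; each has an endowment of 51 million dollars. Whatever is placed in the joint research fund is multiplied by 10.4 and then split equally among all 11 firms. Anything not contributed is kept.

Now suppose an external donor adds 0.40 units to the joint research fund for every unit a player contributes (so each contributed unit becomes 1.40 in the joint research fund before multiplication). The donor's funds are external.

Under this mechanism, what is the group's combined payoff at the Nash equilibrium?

Under the mechanism each unit contributed yields 10.4 × 1.40 / 11 = 1.3236 back to its contributor per unit of net cost, which exceeds 1, making full contribution the dominant choice for everyone.
At the Nash equilibrium everyone contributes 51. Group total payoff = 10.4 × 1.40 × 561 = 8168.16.

8168.16 million dollars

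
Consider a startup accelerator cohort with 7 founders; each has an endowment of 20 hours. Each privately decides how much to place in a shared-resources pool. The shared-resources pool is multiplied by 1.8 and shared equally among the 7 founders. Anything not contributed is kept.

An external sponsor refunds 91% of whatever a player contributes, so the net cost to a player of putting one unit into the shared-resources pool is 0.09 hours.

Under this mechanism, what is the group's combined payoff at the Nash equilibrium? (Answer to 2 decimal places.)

379.40 hours

Under the mechanism each unit contributed yields (1.8/7) / 0.09 = 2.8571 back to its contributor per unit of net cost, which exceeds 1, making full contribution the dominant choice for everyone.
So the Nash equilibrium is full contribution by all 7; the group earns 7 × (20 × 0.91 + 1.8 × 20) = 379.40.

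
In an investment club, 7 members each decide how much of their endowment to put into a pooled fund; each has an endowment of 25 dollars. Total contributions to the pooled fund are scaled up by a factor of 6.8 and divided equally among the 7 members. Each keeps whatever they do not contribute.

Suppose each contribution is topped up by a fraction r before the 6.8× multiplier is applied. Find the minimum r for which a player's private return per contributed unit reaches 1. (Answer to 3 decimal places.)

0.029

With matching at rate r, one contributed unit becomes (1 + r) in the pooled fund and returns 6.8 × (1 + r) / 7 to the contributor.
Setting this equal to 1: 1 + r = 7/6.8 = 1.0294.
So the minimum matching rate is r = 1.0294 − 1 = 0.029.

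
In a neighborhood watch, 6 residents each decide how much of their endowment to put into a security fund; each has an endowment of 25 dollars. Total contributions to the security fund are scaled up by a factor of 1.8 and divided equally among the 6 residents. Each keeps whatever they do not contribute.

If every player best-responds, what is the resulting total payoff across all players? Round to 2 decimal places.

Each contributed unit returns 1.8/6 = 0.3000 to its contributor — below 1 — so contributing 0 is dominant for every player. At the Nash equilibrium everyone keeps their 25, and the group total is 6 × 25 = 150.

150.00 dollars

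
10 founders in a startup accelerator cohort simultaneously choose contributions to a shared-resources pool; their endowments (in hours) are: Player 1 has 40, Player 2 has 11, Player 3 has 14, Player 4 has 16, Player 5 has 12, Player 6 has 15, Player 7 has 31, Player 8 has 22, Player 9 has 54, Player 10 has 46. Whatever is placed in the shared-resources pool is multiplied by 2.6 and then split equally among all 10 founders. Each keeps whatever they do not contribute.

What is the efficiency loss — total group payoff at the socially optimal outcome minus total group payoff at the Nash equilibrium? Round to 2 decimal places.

The private return per contributed unit is 2.6/10 = 0.2600 < 1 for every player regardless of endowment, so the Nash equilibrium is zero contribution and the group total is Σ E_j = 40 + 11 + 14 + 16 + 12 + 15 + 31 + 22 + 54 + 46 = 261.
Each contributed unit returns 2.600 to the group, so the social optimum is full contribution by everyone: group total = 2.600 × 261 = 678.60.
Efficiency loss = (2.600 − 1) × 261 = 417.60.

417.60 hours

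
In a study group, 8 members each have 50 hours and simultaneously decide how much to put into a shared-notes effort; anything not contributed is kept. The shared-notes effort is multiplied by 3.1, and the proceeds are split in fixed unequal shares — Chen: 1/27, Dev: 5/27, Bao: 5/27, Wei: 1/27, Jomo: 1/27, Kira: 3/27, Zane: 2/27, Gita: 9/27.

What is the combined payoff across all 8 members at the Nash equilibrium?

For player j, contributing a unit is worthwhile iff 3.1 × (j's share) ≥ 1, i.e. iff j's share is at least 0.3226.
Only Gita (9/27) clears that bar, contributing 50; the remaining 7 contribute 0. Total contributed: 50.
The shared-notes effort pays out 3.1 × 50 = 155.00 in total (split across the unequal shares, but the aggregate is all that matters for the group sum).
The 7 free-riders keep 50 each, adding 350. Group total = 350 + 155.00 = 505.00.

505.00 hours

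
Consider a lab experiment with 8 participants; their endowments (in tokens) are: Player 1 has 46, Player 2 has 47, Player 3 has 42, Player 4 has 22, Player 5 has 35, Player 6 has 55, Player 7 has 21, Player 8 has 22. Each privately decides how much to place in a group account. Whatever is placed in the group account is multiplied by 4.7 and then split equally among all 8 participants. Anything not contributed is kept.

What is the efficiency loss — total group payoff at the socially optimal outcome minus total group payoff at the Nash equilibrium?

The private return per contributed unit is 4.7/8 = 0.5875 < 1 for every player regardless of endowment, so the Nash equilibrium is zero contribution and the group total is Σ E_j = 46 + 47 + 42 + 22 + 35 + 55 + 21 + 22 = 290.
Each contributed unit returns 4.700 to the group, so the social optimum is full contribution by everyone: group total = 4.700 × 290 = 1363.00.
Efficiency loss = (4.700 − 1) × 290 = 1073.00.

1073.00 tokens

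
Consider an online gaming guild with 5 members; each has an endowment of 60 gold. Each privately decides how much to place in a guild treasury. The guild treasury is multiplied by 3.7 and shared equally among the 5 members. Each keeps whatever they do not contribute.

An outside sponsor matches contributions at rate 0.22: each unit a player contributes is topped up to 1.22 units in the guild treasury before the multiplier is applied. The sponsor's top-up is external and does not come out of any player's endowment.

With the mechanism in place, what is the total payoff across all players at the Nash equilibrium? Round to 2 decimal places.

300.00 gold

Even with the mechanism, each unit contributed returns only 3.7 × 1.22 / 5 = 0.9028 per unit of net cost, so contributing nothing is still dominant.
Everyone keeps their endowment and the group total is 5 × 60 = 300.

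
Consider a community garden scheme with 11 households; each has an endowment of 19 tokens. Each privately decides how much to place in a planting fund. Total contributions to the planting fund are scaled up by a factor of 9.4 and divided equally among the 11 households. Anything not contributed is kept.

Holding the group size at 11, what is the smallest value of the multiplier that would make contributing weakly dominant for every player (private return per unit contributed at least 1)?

A contributed unit returns (multiplier)/11 to its contributor.
This reaches 1 exactly when the multiplier is 11.

11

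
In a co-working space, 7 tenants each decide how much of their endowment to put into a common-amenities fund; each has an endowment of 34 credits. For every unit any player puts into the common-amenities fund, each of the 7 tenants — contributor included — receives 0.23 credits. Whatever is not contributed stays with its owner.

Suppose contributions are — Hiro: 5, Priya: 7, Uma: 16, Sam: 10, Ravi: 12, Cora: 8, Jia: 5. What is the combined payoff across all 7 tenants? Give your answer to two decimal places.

276.43 credits

Total contributed: 5 + 7 + 16 + 10 + 12 + 8 + 5 = 63; total kept: 7 × 34 − 63 = 175.
The common-amenities fund pays out 0.23 × 7 × 63 = 101.43 in aggregate.
Group total = 175 + 101.43 = 276.43.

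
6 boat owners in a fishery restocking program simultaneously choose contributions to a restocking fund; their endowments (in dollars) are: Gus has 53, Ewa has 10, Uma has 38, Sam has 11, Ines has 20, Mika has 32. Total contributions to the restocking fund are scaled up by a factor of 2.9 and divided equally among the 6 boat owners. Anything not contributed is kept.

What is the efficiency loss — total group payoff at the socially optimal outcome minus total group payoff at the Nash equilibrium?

311.60 dollars

The private return per contributed unit is 2.9/6 = 0.4833 < 1 for every player regardless of endowment, so the Nash equilibrium is zero contribution and the group total is Σ E_j = 53 + 10 + 38 + 11 + 20 + 32 = 164.
Each contributed unit returns 2.900 to the group, so the social optimum is full contribution by everyone: group total = 2.900 × 164 = 475.60.
Efficiency loss = (2.900 − 1) × 164 = 311.60.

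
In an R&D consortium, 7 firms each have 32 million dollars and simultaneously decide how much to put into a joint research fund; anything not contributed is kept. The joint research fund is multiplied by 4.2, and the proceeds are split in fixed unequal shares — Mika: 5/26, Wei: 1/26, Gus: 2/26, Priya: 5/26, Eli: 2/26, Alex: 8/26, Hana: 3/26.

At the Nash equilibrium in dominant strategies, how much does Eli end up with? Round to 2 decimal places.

42.34 million dollars

Player j's private return per contributed unit is 4.2 × (j's share). Contributing is weakly dominant for j when that share is at least 1/4.2 = 0.2381, and contributing 0 is dominant otherwise.
Only Alex (8/26) clears that bar, contributing 32; the remaining 6 contribute 0. Total contributed: 32.
Eli keeps 32 and receives 4.2 × 32 × 2/26 = 10.34 from the joint research fund, for a payoff of 42.34.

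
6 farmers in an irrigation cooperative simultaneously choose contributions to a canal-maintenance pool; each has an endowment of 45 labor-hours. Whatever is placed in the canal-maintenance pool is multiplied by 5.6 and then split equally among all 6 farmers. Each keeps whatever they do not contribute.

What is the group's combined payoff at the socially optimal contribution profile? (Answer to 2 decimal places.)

1512.00 labor-hours

Each contributed unit returns 5.600 to the group as a whole (0.9333 to each of 6 players), which exceeds 1, so the social optimum is full contribution: group total = 5.600 × 270 = 1512.00.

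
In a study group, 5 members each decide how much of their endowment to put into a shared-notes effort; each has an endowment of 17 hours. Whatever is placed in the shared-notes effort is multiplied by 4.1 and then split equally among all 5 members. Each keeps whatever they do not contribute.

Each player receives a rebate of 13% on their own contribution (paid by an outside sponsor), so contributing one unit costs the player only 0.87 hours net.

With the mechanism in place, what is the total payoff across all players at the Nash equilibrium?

85.00 hours

The effective private return is (4.1/5) / 0.87 = 0.9425, which is still under 1, so the mechanism doesn't change anyone's dominant strategy: zero contribution.
At the Nash equilibrium no one contributes; group total payoff = 5 × 17 = 85.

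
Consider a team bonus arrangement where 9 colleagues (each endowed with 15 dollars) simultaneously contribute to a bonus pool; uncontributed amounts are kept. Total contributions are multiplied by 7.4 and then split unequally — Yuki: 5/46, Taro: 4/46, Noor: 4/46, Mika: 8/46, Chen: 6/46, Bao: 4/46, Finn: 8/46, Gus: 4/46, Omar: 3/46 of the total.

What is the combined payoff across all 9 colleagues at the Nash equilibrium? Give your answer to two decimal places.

For player j, contributing a unit is worthwhile iff 7.4 × (j's share) ≥ 1, i.e. iff j's share is at least 0.1351.
Mika and Finn are above the threshold, contributing 15 each; the remaining 7 contribute 0. Total contributed: 30.
The bonus pool pays out 7.4 × 30 = 222.00 in total (split across the unequal shares, but the aggregate is all that matters for the group sum).
The 7 free-riders keep 15 each, adding 105. Group total = 105 + 222.00 = 327.00.

327.00 dollars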